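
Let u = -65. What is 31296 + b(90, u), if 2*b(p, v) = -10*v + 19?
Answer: 63261/2 ≈ 31631.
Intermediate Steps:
b(p, v) = 19/2 - 5*v (b(p, v) = (-10*v + 19)/2 = (19 - 10*v)/2 = 19/2 - 5*v)
31296 + b(90, u) = 31296 + (19/2 - 5*(-65)) = 31296 + (19/2 + 325) = 31296 + 669/2 = 63261/2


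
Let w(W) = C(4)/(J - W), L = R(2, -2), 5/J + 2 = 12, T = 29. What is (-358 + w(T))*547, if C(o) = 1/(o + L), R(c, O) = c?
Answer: -33486793/171 ≈ -1.9583e+5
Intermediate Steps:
J = ½ (J = 5/(-2 + 12) = 5/10 = 5*(⅒) = ½ ≈ 0.50000)
L = 2
C(o) = 1/(2 + o) (C(o) = 1/(o + 2) = 1/(2 + o))
w(W) = 1/(6*(½ - W)) (w(W) = 1/((2 + 4)*(½ - W)) = 1/(6*(½ - W)))
(-358 + w(T))*547 = (-358 - 1/(-3 + 6*29))*547 = (-358 - 1/(-3 + 174))*547 = (-358 - 1/171)*547 = -61219/171*547 = -33486793/171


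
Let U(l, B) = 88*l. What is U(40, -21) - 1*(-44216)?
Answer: 47736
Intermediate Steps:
U(40, -21) - 1*(-44216) = 88*40 - 1*(-44216) = 3520 + 44216 = 47736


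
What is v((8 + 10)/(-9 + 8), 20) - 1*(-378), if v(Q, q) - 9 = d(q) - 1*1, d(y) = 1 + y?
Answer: 407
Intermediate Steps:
v(Q, q) = 9 + q (v(Q, q) = 9 + ((1 + q) - 1*1) = 9 + ((1 + q) - 1) = 9 + q)
v((8 + 10)/(-9 + 8), 20) - 1*(-378) = (9 + 20) - 1*(-378) = 29 + 378 = 407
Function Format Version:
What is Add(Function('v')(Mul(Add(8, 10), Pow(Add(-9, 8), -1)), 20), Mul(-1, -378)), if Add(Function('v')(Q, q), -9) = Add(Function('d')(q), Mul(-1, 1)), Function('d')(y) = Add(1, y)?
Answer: 407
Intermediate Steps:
Function('v')(Q, q) = Add(9, q) (Function('v')(Q, q) = Add(9, Add(Add(1, q), Mul(-1, 1))) = Add(9, Add(Add(1, q), -1)) = Add(9, q))
Add(Function('v')(Mul(Add(8, 10), Pow(Add(-9, 8), -1)), 20), Mul(-1, -378)) = Add(Add(9, 20), Mul(-1, -378)) = Add(29, 378) = 407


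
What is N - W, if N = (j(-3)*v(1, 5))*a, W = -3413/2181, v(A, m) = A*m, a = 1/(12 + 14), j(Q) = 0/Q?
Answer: 3413/2181 ≈ 1.5649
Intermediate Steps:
j(Q) = 0
a = 1/26 ≈ 0.038462
W = -3413/2181 (W = -3413*1/2181 = -3413/2181 ≈ -1.5649)
N = 0 (N = (0*(1*5))*(1/26) = (0*5)*(1/26) = 0*(1/26) = 0)
N - W = 0 - 1*(-3413/2181) = 0 + 3413/2181 = 3413/2181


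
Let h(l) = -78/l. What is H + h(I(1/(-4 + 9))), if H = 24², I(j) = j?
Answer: 186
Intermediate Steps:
H = 576
H + h(I(1/(-4 + 9))) = 576 - 78/(1/(-4 + 9)) = 576 - 78/(1/5) = 576 - 78/⅕ = 576 - 78*5 = 576 - 390 = 186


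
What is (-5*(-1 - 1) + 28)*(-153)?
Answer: -5814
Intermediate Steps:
(-5*(-1 - 1) + 28)*(-153) = (-5*(-2) + 28)*(-153) = (10 + 28)*(-153) = 38*(-153) = -5814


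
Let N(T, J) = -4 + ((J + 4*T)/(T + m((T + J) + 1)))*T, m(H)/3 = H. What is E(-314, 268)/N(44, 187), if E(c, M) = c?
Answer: -58090/3253 ≈ -17.857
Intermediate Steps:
m(H) = 3*H
N(T, J) = -4 + T*(J + 4*T)/(3 + 3*J + 4*T) (N(T, J) = -4 + ((J + 4*T)/(T + 3*((T + J) + 1)))*T = -4 + ((J + 4*T)/(T + 3*((J + T) + 1)))*T = -4 + ((J + 4*T)/(T + 3*(1 + J + T)))*T = -4 + ((J + 4*T)/(T + (3 + 3*J + 3*T)))*T = -4 + ((J + 4*T)/(3 + 3*J + 4*T))*T = -4 + T*(J + 4*T)/(3 + 3*J + 4*T))
E(-314, 268)/N(44, 187) = -314*(3 + 3*187 + 4*44)/(-12 - 16*44 - 12*187 + 4*44**2 + 187*44) = -314*(3 + 561 + 176)/(-12 - 704 - 2244 + 4*1936 + 8228) = -314*740/(-12 - 704 - 2244 + 7744 + 8228) = -314/((1/740)*13012) = -314/3253/185 = -314*185/3253 = -58090/3253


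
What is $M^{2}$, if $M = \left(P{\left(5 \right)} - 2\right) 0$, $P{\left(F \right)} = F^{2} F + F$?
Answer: $0$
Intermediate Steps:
$P{\left(F \right)} = F + F^{3}$ ($P{\left(F \right)} = F^{3} + F = F + F^{3}$)
$M = 0$ ($M = \left(\left(5 + 5^{3}\right) - 2\right) 0 = \left(\left(5 + 125\right) - 2\right) 0 = \left(130 - 2\right) 0 = 128 \cdot 0 = 0$)
$M^{2} = 0^{2} = 0$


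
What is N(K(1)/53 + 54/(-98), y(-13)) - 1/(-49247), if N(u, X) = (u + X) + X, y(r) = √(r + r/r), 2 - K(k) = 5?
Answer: -77709169/127894459 + 4*I*√3 ≈ -0.6076 + 6.9282*I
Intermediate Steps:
K(k) = -3 (K(k) = 2 - 1*5 = 2 - 5 = -3)
y(r) = √(1 + r) (y(r) = √(r + 1) = √(1 + r))
N(u, X) = u + 2*X (N(u, X) = (X + u) + X = u + 2*X)
N(K(1)/53 + 54/(-98), y(-13)) - 1/(-49247) = ((-3/53 + 54/(-98)) + 2*√(1 - 13)) - 1/(-49247) = ((-3*1/53 + 54*(-1/98)) + 2*√(-12)) - 1*(-1/49247) = ((-3/53 - 27/49) + 2*(2*I*√3)) + 1/49247 = (-1578/2597 + 4*I*√3) + 1/49247 = -77709169/127894459 + 4*I*√3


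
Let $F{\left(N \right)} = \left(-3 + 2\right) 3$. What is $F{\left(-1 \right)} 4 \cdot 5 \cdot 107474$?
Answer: $-6448440$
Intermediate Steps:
$F{\left(N \right)} = -3$ ($F{\left(N \right)} = \left(-1\right) 3 = -3$)
$F{\left(-1 \right)} 4 \cdot 5 \cdot 107474 = \left(-3\right) 4 \cdot 5 \cdot 107474 = \left(-12\right) 5 \cdot 107474 = \left(-60\right) 107474 = -6448440$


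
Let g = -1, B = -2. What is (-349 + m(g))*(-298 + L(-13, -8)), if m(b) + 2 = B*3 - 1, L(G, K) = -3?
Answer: 107758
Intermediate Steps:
m(b) = -9 (m(b) = -2 + (-2*3 - 1) = -2 + (-6 - 1) = -2 - 7 = -9)
(-349 + m(g))*(-298 + L(-13, -8)) = (-349 - 9)*(-298 - 3) = -358*(-301) = 107758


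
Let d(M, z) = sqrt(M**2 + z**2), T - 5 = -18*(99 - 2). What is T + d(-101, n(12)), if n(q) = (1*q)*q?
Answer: -1741 + sqrt(30937) ≈ -1565.1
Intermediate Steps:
n(q) = q**2 (n(q) = q*q = q**2)
T = -1741 (T = 5 - 18*(99 - 2) = 5 - 18*97 = 5 - 1746 = -1741)
T + d(-101, n(12)) = -1741 + sqrt((-101)**2 + (12**2)**2) = -1741 + sqrt(10201 + 144**2) = -1741 + sqrt(10201 + 20736) = -1741 + sqrt(30937)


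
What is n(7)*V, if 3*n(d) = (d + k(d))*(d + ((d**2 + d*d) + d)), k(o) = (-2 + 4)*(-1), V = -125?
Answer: -70000/3 ≈ -23333.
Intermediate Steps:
k(o) = -2 (k(o) = 2*(-1) = -2)
n(d) = (-2 + d)*(2*d + 2*d**2)/3 (n(d) = ((d - 2)*(d + ((d**2 + d*d) + d)))/3 = ((-2 + d)*(d + ((d**2 + d**2) + d)))/3 = ((-2 + d)*(d + (2*d**2 + d)))/3 = ((-2 + d)*(d + (d + 2*d**2)))/3 = ((-2 + d)*(2*d + 2*d**2))/3 = (-2 + d)*(2*d + 2*d**2)/3)
n(7)*V = ((2/3)*7*(-2 + 7**2 - 1*7))*(-125) = ((2/3)*7*(-2 + 49 - 7))*(-125) = ((2/3)*7*40)*(-125) = (560/3)*(-125) = -70000/3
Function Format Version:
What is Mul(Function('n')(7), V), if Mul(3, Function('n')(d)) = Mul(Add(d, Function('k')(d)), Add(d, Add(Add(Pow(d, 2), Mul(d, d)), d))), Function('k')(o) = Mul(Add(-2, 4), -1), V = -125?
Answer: Rational(-70000, 3) ≈ -23333.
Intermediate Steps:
Function('k')(o) = -2 (Function('k')(o) = Mul(2, -1) = -2)
Function('n')(d) = Mul(Rational(1, 3), Add(-2, d), Add(Mul(2, d), Mul(2, Pow(d, 2)))) (Function('n')(d) = Mul(Rational(1, 3), Mul(Add(d, -2), Add(d, Add(Add(Pow(d, 2), Mul(d, d)), d)))) = Mul(Rational(1, 3), Mul(Add(-2, d), Add(d, Add(Add(Pow(d, 2), Pow(d, 2)), d)))) = Mul(Rational(1, 3), Mul(Add(-2, d), Add(d, Add(Mul(2, Pow(d, 2)), d)))) = Mul(Rational(1, 3), Mul(Add(-2, d), Add(d, Add(d, Mul(2, Pow(d, 2)))))) = Mul(Rational(1, 3), Mul(Add(-2, d), Add(Mul(2, d), Mul(2, Pow(d, 2))))) = Mul(Rational(1, 3), Add(-2, d), Add(Mul(2, d), Mul(2, Pow(d, 2)))))
Mul(Function('n')(7), V) = Mul(Mul(Rational(2, 3), 7, Add(-2, Pow(7, 2), Mul(-1, 7))), -125) = Mul(Mul(Rational(2, 3), 7, Add(-2, 49, -7)), -125) = Mul(Mul(Rational(2, 3), 7, 40), -125) = Mul(Rational(560, 3), -125) = Rational(-70000, 3)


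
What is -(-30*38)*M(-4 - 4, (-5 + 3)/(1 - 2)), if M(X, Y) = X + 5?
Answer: -3420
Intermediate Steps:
M(X, Y) = 5 + X
-(-30*38)*M(-4 - 4, (-5 + 3)/(1 - 2)) = -(-30*38)*(5 + (-4 - 4)) = -(-1140)*(5 - 8) = -(-1140)*(-3) = -1*3420 = -3420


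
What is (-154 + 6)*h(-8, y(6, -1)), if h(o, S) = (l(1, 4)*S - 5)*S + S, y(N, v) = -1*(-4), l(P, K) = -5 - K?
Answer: 23680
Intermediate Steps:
y(N, v) = 4
h(o, S) = S + S*(-5 - 9*S) (h(o, S) = ((-5 - 1*4)*S - 5)*S + S = ((-5 - 4)*S - 5)*S + S = (-9*S - 5)*S + S = (-5 - 9*S)*S + S = S*(-5 - 9*S) + S = S + S*(-5 - 9*S))
(-154 + 6)*h(-8, y(6, -1)) = (-154 + 6)*(-1*4*(4 + 9*4)) = -(-148)*4*(4 + 36) = -(-148)*4*40 = -148*(-160) = 23680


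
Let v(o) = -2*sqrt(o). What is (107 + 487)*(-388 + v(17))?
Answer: -230472 - 1188*sqrt(17) ≈ -2.3537e+5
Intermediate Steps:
(107 + 487)*(-388 + v(17)) = (107 + 487)*(-388 - 2*sqrt(17)) = 594*(-388 - 2*sqrt(17)) = -230472 - 1188*sqrt(17)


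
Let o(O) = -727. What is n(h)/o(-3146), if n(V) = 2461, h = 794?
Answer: -2461/727 ≈ -3.3851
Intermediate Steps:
n(h)/o(-3146) = 2461/(-727) = 2461*(-1/727) = -2461/727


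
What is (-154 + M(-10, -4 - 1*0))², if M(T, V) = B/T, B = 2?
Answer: 594441/25 ≈ 23778.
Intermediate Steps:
M(T, V) = 2/T
(-154 + M(-10, -4 - 1*0))² = (-154 + 2/(-10))² = (-154 + 2*(-⅒))² = (-154 - ⅕)² = (-771/5)² = 594441/25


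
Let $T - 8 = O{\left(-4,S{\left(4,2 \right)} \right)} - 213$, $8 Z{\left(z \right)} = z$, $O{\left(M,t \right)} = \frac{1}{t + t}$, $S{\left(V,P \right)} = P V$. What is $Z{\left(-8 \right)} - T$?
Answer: $\frac{3263}{16} \approx 203.94$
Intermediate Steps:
$O{\left(M,t \right)} = \frac{1}{2 t}$
$Z{\left(z \right)} = \frac{z}{8}$
$T = - \frac{3279}{16}$ ($T = 8 - \left(213 - \frac{1}{2 \cdot 2 \cdot 4}\right) = 8 - \left(213 - \frac{1}{2 \cdot 8}\right) = 8 + \left(\frac{1}{2} \cdot \frac{1}{8} - 213\right) = 8 + \left(\frac{1}{16} - 213\right) = 8 - \frac{3407}{16} = - \frac{3279}{16} \approx -204.94$)
$Z{\left(-8 \right)} - T = \frac{1}{8} \left(-8\right) - - \frac{3279}{16} = -1 + \frac{3279}{16} = \frac{3263}{16}$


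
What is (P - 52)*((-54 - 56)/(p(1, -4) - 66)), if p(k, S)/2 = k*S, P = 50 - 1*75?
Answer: -4235/37 ≈ -114.46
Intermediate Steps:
P = -25 (P = 50 - 75 = -25)
p(k, S) = 2*S*k (p(k, S) = 2*(k*S) = 2*(S*k) = 2*S*k)
(P - 52)*((-54 - 56)/(p(1, -4) - 66)) = (-25 - 52)*((-54 - 56)/(2*(-4)*1 - 66)) = -(-8470)/(-8 - 66) = -(-8470)/(-74) = -(-8470)*(-1)/74 = -77*55/37 = -4235/37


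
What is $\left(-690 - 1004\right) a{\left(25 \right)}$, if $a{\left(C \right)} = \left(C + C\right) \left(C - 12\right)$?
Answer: $-1101100$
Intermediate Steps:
$a{\left(C \right)} = 2 C \left(-12 + C\right)$
$\left(-690 - 1004\right) a{\left(25 \right)} = \left(-690 - 1004\right) 2 \cdot 25 \left(-12 + 25\right) = - 1694 \cdot 2 \cdot 25 \cdot 13 = \left(-1694\right) 650 = -1101100$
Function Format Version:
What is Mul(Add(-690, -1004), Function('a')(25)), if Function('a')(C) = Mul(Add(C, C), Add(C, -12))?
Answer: -1101100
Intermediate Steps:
Function('a')(C) = Mul(2, C, Add(-12, C)) (Function('a')(C) = Mul(Mul(2, C), Add(-12, C)) = Mul(2, C, Add(-12, C)))
Mul(Add(-690, -1004), Function('a')(25)) = Mul(Add(-690, -1004), Mul(2, 25, Add(-12, 25))) = Mul(-1694, Mul(2, 25, 13)) = Mul(-1694, 650) = -1101100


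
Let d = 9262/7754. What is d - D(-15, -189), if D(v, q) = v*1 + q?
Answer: 795539/3877 ≈ 205.19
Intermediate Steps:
D(v, q) = q + v (D(v, q) = v + q = q + v)
d = 4631/3877 (d = 9262*(1/7754) = 4631/3877 ≈ 1.1945)
d - D(-15, -189) = 4631/3877 - (-189 - 15) = 4631/3877 - 1*(-204) = 4631/3877 + 204 = 795539/3877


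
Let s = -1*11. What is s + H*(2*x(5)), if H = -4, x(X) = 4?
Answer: -43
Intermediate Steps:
s = -11
s + H*(2*x(5)) = -11 - 8*4 = -11 - 4*8 = -11 - 32 = -43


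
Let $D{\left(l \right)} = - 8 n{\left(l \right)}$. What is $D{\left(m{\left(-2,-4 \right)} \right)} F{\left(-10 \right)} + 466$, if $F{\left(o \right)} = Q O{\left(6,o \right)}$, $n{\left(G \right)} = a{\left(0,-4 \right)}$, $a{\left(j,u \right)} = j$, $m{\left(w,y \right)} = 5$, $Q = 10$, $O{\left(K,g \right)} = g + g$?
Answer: $466$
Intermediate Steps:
$O{\left(K,g \right)} = 2 g$
$n{\left(G \right)} = 0$
$F{\left(o \right)} = 20 o$ ($F{\left(o \right)} = 10 \cdot 2 o = 20 o$)
$D{\left(l \right)} = 0$ ($D{\left(l \right)} = \left(-8\right) 0 = 0$)
$D{\left(m{\left(-2,-4 \right)} \right)} F{\left(-10 \right)} + 466 = 0 \cdot 20 \left(-10\right) + 466 = 0 \left(-200\right) + 466 = 0 + 466 = 466$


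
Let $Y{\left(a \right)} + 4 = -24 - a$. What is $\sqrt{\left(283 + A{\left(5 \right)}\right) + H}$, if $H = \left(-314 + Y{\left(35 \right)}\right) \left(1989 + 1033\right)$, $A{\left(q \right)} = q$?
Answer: $i \sqrt{1139006} \approx 1067.2 i$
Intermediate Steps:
$Y{\left(a \right)} = -28 - a$ ($Y{\left(a \right)} = -4 - \left(24 + a\right) = -28 - a$)
$H = -1139294$ ($H = \left(-314 - 63\right) \left(1989 + 1033\right) = \left(-314 - 63\right) 3022 = \left(-377\right) 3022 = -1139294$)
$\sqrt{\left(283 + A{\left(5 \right)}\right) + H} = \sqrt{\left(283 + 5\right) - 1139294} = \sqrt{288 - 1139294} = \sqrt{-1139006} = i \sqrt{1139006}$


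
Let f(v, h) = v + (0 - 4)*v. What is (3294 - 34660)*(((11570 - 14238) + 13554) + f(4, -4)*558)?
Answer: -131423540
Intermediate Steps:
f(v, h) = -3*v (f(v, h) = v - 4*v = -3*v)
(3294 - 34660)*(((11570 - 14238) + 13554) + f(4, -4)*558) = (3294 - 34660)*(((11570 - 14238) + 13554) - 3*4*558) = -31366*((-2668 + 13554) - 12*558) = -31366*(10886 - 6696) = -31366*4190 = -131423540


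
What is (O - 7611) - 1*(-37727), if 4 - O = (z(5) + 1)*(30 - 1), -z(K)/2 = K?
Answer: 30381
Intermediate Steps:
z(K) = -2*K
O = 265 (O = 4 - (-2*5 + 1)*(30 - 1) = 4 - (-10 + 1)*29 = 4 - (-9)*29 = 4 - 1*(-261) = 4 + 261 = 265)
(O - 7611) - 1*(-37727) = (265 - 7611) - 1*(-37727) = -7346 + 37727 = 30381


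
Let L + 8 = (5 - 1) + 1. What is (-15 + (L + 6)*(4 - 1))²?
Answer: 36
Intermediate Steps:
L = -3 (L = -8 + ((5 - 1) + 1) = -8 + (4 + 1) = -8 + 5 = -3)
(-15 + (L + 6)*(4 - 1))² = (-15 + (-3 + 6)*(4 - 1))² = (-15 + 3*3)² = (-15 + 9)² = (-6)² = 36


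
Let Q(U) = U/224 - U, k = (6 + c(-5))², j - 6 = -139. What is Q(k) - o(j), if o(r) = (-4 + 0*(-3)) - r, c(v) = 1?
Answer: -5689/32 ≈ -177.78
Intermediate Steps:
j = -133 (j = 6 - 139 = -133)
k = 49 (k = (6 + 1)² = 7² = 49)
Q(U) = -223*U/224 (Q(U) = U*(1/224) - U = U/224 - U = -223*U/224)
o(r) = -4 - r (o(r) = (-4 + 0) - r = -4 - r)
Q(k) - o(j) = -223/224*49 - (-4 - 1*(-133)) = -1561/32 - (-4 + 133) = -1561/32 - 1*129 = -1561/32 - 129 = -5689/32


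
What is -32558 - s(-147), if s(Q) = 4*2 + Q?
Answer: -32419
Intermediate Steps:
s(Q) = 8 + Q
-32558 - s(-147) = -32558 - (8 - 147) = -32558 - 1*(-139) = -32558 + 139 = -32419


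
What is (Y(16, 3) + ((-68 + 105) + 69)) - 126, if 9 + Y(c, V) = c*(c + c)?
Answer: 483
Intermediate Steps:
Y(c, V) = -9 + 2*c² (Y(c, V) = -9 + c*(c + c) = -9 + c*(2*c) = -9 + 2*c²)
(Y(16, 3) + ((-68 + 105) + 69)) - 126 = ((-9 + 2*16²) + ((-68 + 105) + 69)) - 126 = ((-9 + 2*256) + (37 + 69)) - 126 = ((-9 + 512) + 106) - 126 = (503 + 106) - 126 = 609 - 126 = 483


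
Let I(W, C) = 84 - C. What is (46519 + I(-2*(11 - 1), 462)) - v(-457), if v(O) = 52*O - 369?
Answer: 70274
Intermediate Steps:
v(O) = -369 + 52*O
(46519 + I(-2*(11 - 1), 462)) - v(-457) = (46519 + (84 - 1*462)) - (-369 + 52*(-457)) = (46519 + (84 - 462)) - (-369 - 23764) = (46519 - 378) - 1*(-24133) = 46141 + 24133 = 70274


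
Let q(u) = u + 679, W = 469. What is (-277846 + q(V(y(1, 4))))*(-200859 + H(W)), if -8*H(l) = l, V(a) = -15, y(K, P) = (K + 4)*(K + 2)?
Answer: 222762996531/4 ≈ 5.5691e+10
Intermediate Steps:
y(K, P) = (2 + K)*(4 + K) (y(K, P) = (4 + K)*(2 + K) = (2 + K)*(4 + K))
H(l) = -l/8
q(u) = 679 + u
(-277846 + q(V(y(1, 4))))*(-200859 + H(W)) = (-277846 + (679 - 15))*(-200859 - ⅛*469) = (-277846 + 664)*(-200859 - 469/8) = -277182*(-1607341/8) = 222762996531/4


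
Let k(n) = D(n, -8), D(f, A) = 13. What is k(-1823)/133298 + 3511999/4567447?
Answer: 468201819513/608831550206 ≈ 0.76902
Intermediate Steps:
k(n) = 13
k(-1823)/133298 + 3511999/4567447 = 13/133298 + 3511999/4567447 = 468201819513/608831550206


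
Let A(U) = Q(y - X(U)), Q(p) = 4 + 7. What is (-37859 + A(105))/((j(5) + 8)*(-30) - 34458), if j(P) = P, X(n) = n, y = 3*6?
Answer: 1577/1452 ≈ 1.0861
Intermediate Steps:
y = 18
Q(p) = 11
A(U) = 11
(-37859 + A(105))/((j(5) + 8)*(-30) - 34458) = (-37859 + 11)/((5 + 8)*(-30) - 34458) = -37848/(13*(-30) - 34458) = -37848/(-390 - 34458) = -37848/(-34848) = -37848*(-1/34848) = 1577/1452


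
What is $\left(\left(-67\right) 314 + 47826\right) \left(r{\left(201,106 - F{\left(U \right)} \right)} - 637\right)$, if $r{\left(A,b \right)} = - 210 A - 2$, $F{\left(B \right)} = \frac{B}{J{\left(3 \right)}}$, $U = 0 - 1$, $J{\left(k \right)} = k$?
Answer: $-1147839012$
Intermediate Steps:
$U = -1$ ($U = 0 - 1 = -1$)
$F{\left(B \right)} = \frac{B}{3}$
$r{\left(A,b \right)} = -2 - 210 A$
$\left(\left(-67\right) 314 + 47826\right) \left(r{\left(201,106 - F{\left(U \right)} \right)} - 637\right) = \left(\left(-67\right) 314 + 47826\right) \left(\left(-2 - 42210\right) - 637\right) = \left(-21038 + 47826\right) \left(\left(-2 - 42210\right) - 637\right) = 26788 \left(-42212 - 637\right) = 26788 \left(-42849\right) = -1147839012$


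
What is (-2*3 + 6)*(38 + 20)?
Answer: 0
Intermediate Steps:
(-2*3 + 6)*(38 + 20) = (-6 + 6)*58 = 0*58 = 0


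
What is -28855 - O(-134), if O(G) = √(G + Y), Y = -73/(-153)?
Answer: -28855 - I*√347293/51 ≈ -28855.0 - 11.555*I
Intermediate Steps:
Y = 73/153 (Y = -73*(-1/153) = 73/153 ≈ 0.47712)
O(G) = √(73/153 + G) (O(G) = √(G + 73/153) = √(73/153 + G))
-28855 - O(-134) = -28855 - √(1241 + 2601*(-134))/51 = -28855 - √(1241 - 348534)/51 = -28855 - √(-347293)/51 = -28855 - I*√347293/51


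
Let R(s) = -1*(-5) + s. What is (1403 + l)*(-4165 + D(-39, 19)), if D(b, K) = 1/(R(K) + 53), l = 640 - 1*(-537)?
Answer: -827416320/77 ≈ -1.0746e+7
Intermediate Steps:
l = 1177 (l = 640 + 537 = 1177)
R(s) = 5 + s
D(b, K) = 1/(58 + K) (D(b, K) = 1/((5 + K) + 53) = 1/(58 + K))
(1403 + l)*(-4165 + D(-39, 19)) = (1403 + 1177)*(-4165 + 1/(58 + 19)) = 2580*(-4165 + 1/77) = 2580*(-320704/77) = -827416320/77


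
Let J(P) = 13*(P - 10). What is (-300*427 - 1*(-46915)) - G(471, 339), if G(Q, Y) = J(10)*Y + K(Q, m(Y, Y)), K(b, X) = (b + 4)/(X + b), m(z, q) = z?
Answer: -13152065/162 ≈ -81186.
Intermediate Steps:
J(P) = -130 + 13*P (J(P) = 13*(-10 + P) = -130 + 13*P)
K(b, X) = (4 + b)/(X + b)
G(Q, Y) = (4 + Q)/(Q + Y) (G(Q, Y) = (-130 + 13*10)*Y + (4 + Q)/(Y + Q) = (-130 + 130)*Y + (4 + Q)/(Q + Y) = 0*Y + (4 + Q)/(Q + Y) = 0 + (4 + Q)/(Q + Y) = (4 + Q)/(Q + Y))
(-300*427 - 1*(-46915)) - G(471, 339) = (-300*427 - 1*(-46915)) - (4 + 471)/(471 + 339) = (-128100 + 46915) - 475/810 = -81185 - 475/810 = -81185 - 1*95/162 = -81185 - 95/162 = -13152065/162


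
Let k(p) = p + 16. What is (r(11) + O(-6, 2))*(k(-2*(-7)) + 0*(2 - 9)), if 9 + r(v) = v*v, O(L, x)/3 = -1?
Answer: 3270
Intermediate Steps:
k(p) = 16 + p
O(L, x) = -3 (O(L, x) = 3*(-1) = -3)
r(v) = -9 + v² (r(v) = -9 + v*v = -9 + v²)
(r(11) + O(-6, 2))*(k(-2*(-7)) + 0*(2 - 9)) = ((-9 + 11²) - 3)*((16 - 2*(-7)) + 0*(2 - 9)) = ((-9 + 121) - 3)*((16 + 14) + 0*(-7)) = (112 - 3)*(30 + 0) = 109*30 = 3270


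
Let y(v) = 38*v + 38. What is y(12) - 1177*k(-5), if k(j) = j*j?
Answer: -28931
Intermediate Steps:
k(j) = j²
y(v) = 38 + 38*v
y(12) - 1177*k(-5) = (38 + 38*12) - 1177*(-5)² = (38 + 456) - 1177*25 = 494 - 29425 = -28931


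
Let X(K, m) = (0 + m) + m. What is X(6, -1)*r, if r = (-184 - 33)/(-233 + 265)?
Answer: 217/16 ≈ 13.563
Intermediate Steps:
X(K, m) = 2*m (X(K, m) = m + m = 2*m)
r = -217/32 ≈ -6.7813
X(6, -1)*r = (2*(-1))*(-217/32) = -2*(-217/32) = 217/16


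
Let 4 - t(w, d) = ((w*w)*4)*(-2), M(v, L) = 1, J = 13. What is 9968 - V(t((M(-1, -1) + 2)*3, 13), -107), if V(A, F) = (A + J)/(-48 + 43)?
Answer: 10101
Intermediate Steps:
t(w, d) = 4 + 8*w**2 (t(w, d) = 4 - (w*w)*4*(-2) = 4 - w**2*4*(-2) = 4 - 4*w**2*(-2) = 4 - (-8)*w**2 = 4 + 8*w**2)
V(A, F) = -13/5 - A/5 (V(A, F) = (A + 13)/(-48 + 43) = (13 + A)/(-5) = (13 + A)*(-1/5) = -13/5 - A/5)
9968 - V(t((M(-1, -1) + 2)*3, 13), -107) = 9968 - (-13/5 - (4 + 8*((1 + 2)*3)**2)/5) = 9968 - (-13/5 - (4 + 8*(3*3)**2)/5) = 9968 - (-13/5 - (4 + 8*9**2)/5) = 9968 - (-13/5 - (4 + 8*81)/5) = 9968 - (-13/5 - (4 + 648)/5) = 9968 - (-13/5 - 1/5*652) = 9968 - (-13/5 - 652/5) = 9968 - 1*(-133) = 9968 + 133 = 10101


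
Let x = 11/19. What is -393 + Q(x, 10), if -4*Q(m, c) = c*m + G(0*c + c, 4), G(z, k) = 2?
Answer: -7504/19 ≈ -394.95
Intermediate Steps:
x = 11/19 (x = 11*(1/19) = 11/19 ≈ 0.57895)
Q(m, c) = -½ - c*m/4 (Q(m, c) = -(c*m + 2)/4 = -(2 + c*m)/4 = -½ - c*m/4)
-393 + Q(x, 10) = -393 + (-½ - ¼*10*11/19) = -393 + (-½ - 55/38) = -393 - 37/19 = -7504/19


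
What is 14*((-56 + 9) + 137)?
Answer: 1260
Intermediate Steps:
14*((-56 + 9) + 137) = 14*(-47 + 137) = 14*90 = 1260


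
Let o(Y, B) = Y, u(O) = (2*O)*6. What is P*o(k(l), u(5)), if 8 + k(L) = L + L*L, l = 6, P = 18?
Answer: 612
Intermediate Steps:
k(L) = -8 + L + L**2 (k(L) = -8 + (L + L*L) = -8 + (L + L**2) = -8 + L + L**2)
u(O) = 12*O
P*o(k(l), u(5)) = 18*(-8 + 6 + 6**2) = 18*(-8 + 6 + 36) = 18*34 = 612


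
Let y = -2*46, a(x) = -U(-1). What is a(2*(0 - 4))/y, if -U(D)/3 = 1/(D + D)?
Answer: 3/184 ≈ 0.016304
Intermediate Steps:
U(D) = -3/(2*D) (U(D) = -3/(D + D) = -3*1/(2*D) = -3/(2*D))
a(x) = -3/2 (a(x) = -(-3)/(2*(-1)) = -(-3)*(-1)/2 = -1*3/2 = -3/2)
y = -92
a(2*(0 - 4))/y = -3/2/(-92) = -3/2*(-1/92) = 3/184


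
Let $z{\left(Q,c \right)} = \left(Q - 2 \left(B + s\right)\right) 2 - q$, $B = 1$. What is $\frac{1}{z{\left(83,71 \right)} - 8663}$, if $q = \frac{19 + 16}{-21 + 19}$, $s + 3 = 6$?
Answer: $- \frac{2}{16991} \approx -0.00011771$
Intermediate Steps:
$s = 3$ ($s = -3 + 6 = 3$)
$q = - \frac{35}{2}$ ($q = \frac{35}{-2} = 35 \left(- \frac{1}{2}\right) = - \frac{35}{2} \approx -17.5$)
$z{\left(Q,c \right)} = \frac{3}{2} + 2 Q$ ($z{\left(Q,c \right)} = \left(Q - 2 \left(1 + 3\right)\right) 2 - - \frac{35}{2} = \left(Q - 8\right) 2 + \frac{35}{2} = \left(-8 + Q\right) 2 + \frac{35}{2} = \left(-16 + 2 Q\right) + \frac{35}{2} = \frac{3}{2} + 2 Q$)
$\frac{1}{z{\left(83,71 \right)} - 8663} = \frac{1}{\left(\frac{3}{2} + 2 \cdot 83\right) - 8663} = \frac{1}{\left(\frac{3}{2} + 166\right) - 8663} = \frac{1}{\frac{335}{2} - 8663} = \frac{1}{- \frac{16991}{2}} = - \frac{2}{16991}$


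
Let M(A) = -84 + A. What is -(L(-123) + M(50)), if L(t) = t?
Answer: 157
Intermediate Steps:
-(L(-123) + M(50)) = -(-123 + (-84 + 50)) = -(-123 - 34) = -1*(-157) = 157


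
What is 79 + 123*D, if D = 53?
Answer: 6598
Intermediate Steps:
79 + 123*D = 79 + 123*53 = 79 + 6519 = 6598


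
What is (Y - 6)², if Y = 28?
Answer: 484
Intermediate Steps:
(Y - 6)² = (28 - 6)² = 22² = 484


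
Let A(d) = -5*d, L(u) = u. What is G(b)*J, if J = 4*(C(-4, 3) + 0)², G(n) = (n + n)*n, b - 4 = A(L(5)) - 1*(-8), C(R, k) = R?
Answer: 21632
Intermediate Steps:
b = -13 (b = 4 + (-5*5 - 1*(-8)) = 4 + (-25 + 8) = 4 - 17 = -13)
G(n) = 2*n² (G(n) = (2*n)*n = 2*n²)
J = 64 (J = 4*(-4 + 0)² = 4*(-4)² = 4*16 = 64)
G(b)*J = (2*(-13)²)*64 = (2*169)*64 = 338*64 = 21632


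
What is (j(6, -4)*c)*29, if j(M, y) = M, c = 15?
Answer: 2610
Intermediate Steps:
(j(6, -4)*c)*29 = (6*15)*29 = 90*29 = 2610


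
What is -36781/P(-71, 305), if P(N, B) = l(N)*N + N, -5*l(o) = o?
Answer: 183905/5396 ≈ 34.082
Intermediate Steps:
l(o) = -o/5
P(N, B) = N - N²/5 (P(N, B) = (-N/5)*N + N = -N²/5 + N = N - N²/5)
-36781/P(-71, 305) = -36781*(-5/(71*(5 - 1*(-71)))) = -36781*(-5/(71*(5 + 71))) = -36781/((⅕)*(-71)*76) = -36781/(-5396/5) = -36781*(-5/5396) = 183905/5396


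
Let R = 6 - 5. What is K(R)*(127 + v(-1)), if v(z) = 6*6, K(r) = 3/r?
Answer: 489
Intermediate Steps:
R = 1
v(z) = 36
K(R)*(127 + v(-1)) = (3/1)*(127 + 36) = (3*1)*163 = 3*163 = 489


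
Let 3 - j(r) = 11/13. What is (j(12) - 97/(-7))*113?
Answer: 164641/91 ≈ 1809.2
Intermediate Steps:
j(r) = 28/13 (j(r) = 3 - 11/13 = 28/13)
(j(12) - 97/(-7))*113 = (28/13 - 97/(-7))*113 = (28/13 - 97*(-1/7))*113 = (28/13 + 97/7)*113 = (1457/91)*113 = 164641/91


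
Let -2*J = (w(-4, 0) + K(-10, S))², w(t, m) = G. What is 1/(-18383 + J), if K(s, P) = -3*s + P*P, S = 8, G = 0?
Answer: -1/22801 ≈ -4.3858e-5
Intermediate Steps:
w(t, m) = 0
K(s, P) = P² - 3*s (K(s, P) = -3*s + P² = P² - 3*s)
J = -4418 (J = -(0 + (8² - 3*(-10)))²/2 = -(0 + (64 + 30))²/2 = -(0 + 94)²/2 = -½*94² = -½*8836 = -4418)
1/(-18383 + J) = 1/(-18383 - 4418) = 1/(-22801) = -1/22801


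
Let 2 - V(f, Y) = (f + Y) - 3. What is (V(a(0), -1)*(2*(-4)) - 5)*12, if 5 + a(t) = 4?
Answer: -732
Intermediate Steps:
a(t) = -1 (a(t) = -5 + 4 = -1)
V(f, Y) = 5 - Y - f (V(f, Y) = 2 - ((f + Y) - 3) = 2 - ((Y + f) - 3) = 2 - (-3 + Y + f) = 2 + (3 - Y - f) = 5 - Y - f)
(V(a(0), -1)*(2*(-4)) - 5)*12 = ((5 - 1*(-1) - 1*(-1))*(2*(-4)) - 5)*12 = ((5 + 1 + 1)*(-8) - 5)*12 = (7*(-8) - 5)*12 = (-56 - 5)*12 = -61*12 = -732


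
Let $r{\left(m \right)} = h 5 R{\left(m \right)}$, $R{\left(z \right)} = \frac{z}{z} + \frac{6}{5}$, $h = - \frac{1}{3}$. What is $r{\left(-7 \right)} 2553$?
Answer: $-9361$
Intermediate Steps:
$h = - \frac{1}{3}$ ($h = \left(-1\right) \frac{1}{3} = - \frac{1}{3} \approx -0.33333$)
$R{\left(z \right)} = \frac{11}{5}$ ($R{\left(z \right)} = 1 + 6 \cdot \frac{1}{5} = 1 + \frac{6}{5} = \frac{11}{5}$)
$r{\left(m \right)} = - \frac{11}{3}$ ($r{\left(m \right)} = \left(- \frac{1}{3}\right) 5 \cdot \frac{11}{5} = \left(- \frac{5}{3}\right) \frac{11}{5} = - \frac{11}{3}$)
$r{\left(-7 \right)} 2553 = \left(- \frac{11}{3}\right) 2553 = -9361$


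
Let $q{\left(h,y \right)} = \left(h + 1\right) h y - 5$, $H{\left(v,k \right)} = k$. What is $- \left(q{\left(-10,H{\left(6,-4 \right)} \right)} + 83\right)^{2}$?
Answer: $-79524$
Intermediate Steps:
$q{\left(h,y \right)} = -5 + h y \left(1 + h\right)$ ($q{\left(h,y \right)} = \left(1 + h\right) h y - 5 = h \left(1 + h\right) y - 5 = h y \left(1 + h\right) - 5 = -5 + h y \left(1 + h\right)$)
$- \left(q{\left(-10,H{\left(6,-4 \right)} \right)} + 83\right)^{2} = - \left(\left(-5 - -40 - 4 \left(-10\right)^{2}\right) + 83\right)^{2} = - \left(\left(-5 + 40 - 400\right) + 83\right)^{2} = - \left(-365 + 83\right)^{2} = - \left(-282\right)^{2} = \left(-1\right) 79524 = -79524$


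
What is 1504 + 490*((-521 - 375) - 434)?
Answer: -650196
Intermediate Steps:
1504 + 490*((-521 - 375) - 434) = 1504 + 490*(-896 - 434) = 1504 + 490*(-1330) = 1504 - 651700 = -650196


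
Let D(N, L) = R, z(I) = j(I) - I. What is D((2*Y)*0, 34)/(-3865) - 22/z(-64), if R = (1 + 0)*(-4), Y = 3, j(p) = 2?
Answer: -3853/11595 ≈ -0.33230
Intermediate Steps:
z(I) = 2 - I
R = -4 (R = 1*(-4) = -4)
D(N, L) = -4
D((2*Y)*0, 34)/(-3865) - 22/z(-64) = -4/(-3865) - 22/(2 - 1*(-64)) = -4*(-1/3865) - 22/(2 + 64) = 4/3865 - 22/66 = 4/3865 - 22*1/66 = 4/3865 - ⅓ = -3853/11595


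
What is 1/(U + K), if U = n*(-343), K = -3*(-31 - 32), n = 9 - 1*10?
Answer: 1/532 ≈ 0.0018797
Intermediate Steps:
n = -1 (n = 9 - 10 = -1)
K = 189 (K = -3*(-63) = 189)
U = 343 (U = -1*(-343) = 343)
1/(U + K) = 1/(343 + 189) = 1/532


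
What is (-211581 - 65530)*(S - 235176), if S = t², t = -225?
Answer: 51141112161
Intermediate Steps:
S = 50625 (S = (-225)² = 50625)
(-211581 - 65530)*(S - 235176) = (-211581 - 65530)*(50625 - 235176) = -277111*(-184551) = 51141112161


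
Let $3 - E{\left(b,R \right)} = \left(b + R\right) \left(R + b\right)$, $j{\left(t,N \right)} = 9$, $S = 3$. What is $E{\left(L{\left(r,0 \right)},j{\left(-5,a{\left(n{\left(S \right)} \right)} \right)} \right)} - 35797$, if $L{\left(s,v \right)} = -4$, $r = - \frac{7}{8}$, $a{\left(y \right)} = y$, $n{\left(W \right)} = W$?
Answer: $-35819$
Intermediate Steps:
$r = - \frac{7}{8}$ ($r = \left(-7\right) \frac{1}{8} = - \frac{7}{8} \approx -0.875$)
$E{\left(b,R \right)} = 3 - \left(R + b\right)^{2}$ ($E{\left(b,R \right)} = 3 - \left(b + R\right) \left(R + b\right) = 3 - \left(R + b\right) \left(R + b\right) = 3 - \left(R + b\right)^{2}$)
$E{\left(L{\left(r,0 \right)},j{\left(-5,a{\left(n{\left(S \right)} \right)} \right)} \right)} - 35797 = \left(3 - \left(9 - 4\right)^{2}\right) - 35797 = \left(3 - 5^{2}\right) - 35797 = \left(3 - 25\right) - 35797 = -22 - 35797 = -35819$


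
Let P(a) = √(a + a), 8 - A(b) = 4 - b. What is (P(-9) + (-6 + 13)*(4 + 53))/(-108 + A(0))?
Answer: -399/104 - 3*I*√2/104 ≈ -3.8365 - 0.040795*I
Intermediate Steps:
A(b) = 4 + b (A(b) = 8 - (4 - b) = 8 + (-4 + b) = 4 + b)
P(a) = √2*√a (P(a) = √(2*a) = √2*√a)
(P(-9) + (-6 + 13)*(4 + 53))/(-108 + A(0)) = (√2*√(-9) + (-6 + 13)*(4 + 53))/(-108 + (4 + 0)) = (√2*(3*I) + 7*57)/(-108 + 4) = (3*I*√2 + 399)/(-104) = -(399 + 3*I*√2)/104 = -399/104 - 3*I*√2/104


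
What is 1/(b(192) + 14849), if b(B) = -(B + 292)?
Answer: 1/14365 ≈ 6.9614e-5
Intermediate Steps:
b(B) = -292 - B (b(B) = -(292 + B) = -292 - B)
1/(b(192) + 14849) = 1/((-292 - 1*192) + 14849) = 1/((-292 - 192) + 14849) = 1/(-484 + 14849) = 1/14365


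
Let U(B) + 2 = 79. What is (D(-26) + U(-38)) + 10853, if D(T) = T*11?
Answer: 10644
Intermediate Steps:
U(B) = 77 (U(B) = -2 + 79 = 77)
D(T) = 11*T
(D(-26) + U(-38)) + 10853 = (11*(-26) + 77) + 10853 = (-286 + 77) + 10853 = -209 + 10853 = 10644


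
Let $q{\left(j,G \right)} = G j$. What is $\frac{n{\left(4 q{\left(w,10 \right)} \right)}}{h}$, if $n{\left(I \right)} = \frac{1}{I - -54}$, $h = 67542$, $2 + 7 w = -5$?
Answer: $\frac{1}{945588} \approx 1.0575 \cdot 10^{-6}$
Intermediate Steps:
$w = -1$ ($w = - \frac{2}{7} + \frac{1}{7} \left(-5\right) = - \frac{2}{7} - \frac{5}{7} = -1$)
$n{\left(I \right)} = \frac{1}{54 + I}$ ($n{\left(I \right)} = \frac{1}{I + 54} = \frac{1}{54 + I}$)
$\frac{n{\left(4 q{\left(w,10 \right)} \right)}}{h} = \frac{1}{\left(54 + 4 \cdot 10 \left(-1\right)\right) 67542} = \frac{1}{54 + 4 \left(-10\right)} \frac{1}{67542} = \frac{1}{54 - 40} \cdot \frac{1}{67542} = \frac{1}{14} \cdot \frac{1}{67542} = \frac{1}{945588}$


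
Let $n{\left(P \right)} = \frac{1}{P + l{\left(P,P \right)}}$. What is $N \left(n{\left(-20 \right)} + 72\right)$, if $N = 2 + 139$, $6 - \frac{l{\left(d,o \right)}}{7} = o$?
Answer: $\frac{548255}{54} \approx 10153.0$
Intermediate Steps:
$l{\left(d,o \right)} = 42 - 7 o$
$n{\left(P \right)} = \frac{1}{42 - 6 P}$ ($n{\left(P \right)} = \frac{1}{P - \left(-42 + 7 P\right)} = \frac{1}{42 - 6 P}$)
$N = 141$
$N \left(n{\left(-20 \right)} + 72\right) = 141 \left(- \frac{1}{-42 + 6 \left(-20\right)} + 72\right) = 141 \left(- \frac{1}{-42 - 120} + 72\right) = 141 \left(- \frac{1}{-162} + 72\right) = 141 \left(\left(-1\right) \left(- \frac{1}{162}\right) + 72\right) = 141 \left(\frac{1}{162} + 72\right) = 141 \cdot \frac{11665}{162} = \frac{548255}{54}$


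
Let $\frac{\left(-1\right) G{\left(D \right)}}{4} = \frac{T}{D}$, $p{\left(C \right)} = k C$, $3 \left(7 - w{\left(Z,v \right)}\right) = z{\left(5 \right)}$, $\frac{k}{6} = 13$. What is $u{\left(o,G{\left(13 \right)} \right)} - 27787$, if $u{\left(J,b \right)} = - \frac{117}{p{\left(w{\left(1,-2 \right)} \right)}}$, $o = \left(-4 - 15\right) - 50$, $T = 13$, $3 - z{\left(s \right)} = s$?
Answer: $- \frac{1278211}{46} \approx -27787.0$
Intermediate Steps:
$k = 78$ ($k = 6 \cdot 13 = 78$)
$z{\left(s \right)} = 3 - s$
$w{\left(Z,v \right)} = \frac{23}{3}$ ($w{\left(Z,v \right)} = 7 - \frac{3 - 5}{3} = 7 - - \frac{2}{3} = 7 + \frac{2}{3} = \frac{23}{3}$)
$p{\left(C \right)} = 78 C$
$G{\left(D \right)} = - \frac{52}{D}$ ($G{\left(D \right)} = - 4 \frac{13}{D} = - \frac{52}{D}$)
$o = -69$ ($o = -19 - 50 = -69$)
$u{\left(J,b \right)} = - \frac{9}{46}$ ($u{\left(J,b \right)} = - \frac{117}{78 \cdot \frac{23}{3}} = - \frac{117}{598} = \left(-117\right) \frac{1}{598} = - \frac{9}{46}$)
$u{\left(o,G{\left(13 \right)} \right)} - 27787 = - \frac{9}{46} - 27787 = - \frac{1278211}{46}$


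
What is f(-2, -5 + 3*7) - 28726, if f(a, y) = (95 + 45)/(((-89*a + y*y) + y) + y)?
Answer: -6693088/233 ≈ -28726.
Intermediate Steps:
f(a, y) = 140/(y**2 - 89*a + 2*y) (f(a, y) = 140/(((-89*a + y**2) + y) + y) = 140/(((y**2 - 89*a) + y) + y) = 140/((y + y**2 - 89*a) + y) = 140/(y**2 - 89*a + 2*y))
f(-2, -5 + 3*7) - 28726 = 140/((-5 + 3*7)**2 - 89*(-2) + 2*(-5 + 3*7)) - 28726 = 140/((-5 + 21)**2 + 178 + 2*(-5 + 21)) - 28726 = 140/(16**2 + 178 + 2*16) - 28726 = 140/(256 + 178 + 32) - 28726 = 140/466 - 28726 = 140*(1/466) - 28726 = 70/233 - 28726 = -6693088/233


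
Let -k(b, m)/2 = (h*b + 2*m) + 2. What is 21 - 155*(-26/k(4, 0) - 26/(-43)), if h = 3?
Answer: -130423/602 ≈ -216.65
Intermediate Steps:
k(b, m) = -4 - 6*b - 4*m (k(b, m) = -2*((3*b + 2*m) + 2) = -2*((2*m + 3*b) + 2) = -2*(2 + 2*m + 3*b) = -4 - 6*b - 4*m)
21 - 155*(-26/k(4, 0) - 26/(-43)) = 21 - 155*(-26/(-4 - 6*4 - 4*0) - 26/(-43)) = 21 - 155*(-26/(-4 - 24 + 0) - 26*(-1/43)) = 21 - 155*(-26/(-28) + 26/43) = 21 - 155*(-26*(-1/28) + 26/43) = 21 - 155*(13/14 + 26/43) = 21 - 155*923/602 = 21 - 143065/602 = -130423/602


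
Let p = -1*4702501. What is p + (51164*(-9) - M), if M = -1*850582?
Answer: -4312395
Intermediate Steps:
M = -850582
p = -4702501
p + (51164*(-9) - M) = -4702501 + (51164*(-9) - 1*(-850582)) = -4702501 + (-460476 + 850582) = -4702501 + 390106 = -4312395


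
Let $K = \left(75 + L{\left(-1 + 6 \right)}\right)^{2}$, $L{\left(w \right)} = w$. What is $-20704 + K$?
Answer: $-14304$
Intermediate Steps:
$K = 6400$ ($K = \left(75 + \left(-1 + 6\right)\right)^{2} = \left(75 + 5\right)^{2} = 80^{2} = 6400$)
$-20704 + K = -20704 + 6400 = -14304$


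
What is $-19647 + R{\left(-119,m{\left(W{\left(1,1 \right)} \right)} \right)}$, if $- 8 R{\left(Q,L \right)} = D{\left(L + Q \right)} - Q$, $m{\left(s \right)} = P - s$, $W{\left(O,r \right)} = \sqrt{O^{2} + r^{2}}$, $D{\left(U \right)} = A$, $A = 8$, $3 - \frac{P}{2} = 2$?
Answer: $- \frac{157303}{8} \approx -19663.0$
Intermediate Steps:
$P = 2$ ($P = 6 - 4 = 2$)
$D{\left(U \right)} = 8$
$m{\left(s \right)} = 2 - s$
$R{\left(Q,L \right)} = -1 + \frac{Q}{8}$ ($R{\left(Q,L \right)} = - \frac{8 - Q}{8} = -1 + \frac{Q}{8}$)
$-19647 + R{\left(-119,m{\left(W{\left(1,1 \right)} \right)} \right)} = -19647 + \left(-1 + \frac{1}{8} \left(-119\right)\right) = -19647 - \frac{127}{8} = - \frac{157303}{8}$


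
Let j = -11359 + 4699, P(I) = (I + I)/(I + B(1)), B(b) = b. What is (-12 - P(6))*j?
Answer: 639360/7 ≈ 91337.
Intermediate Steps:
P(I) = 2*I/(1 + I) (P(I) = (I + I)/(I + 1) = (2*I)/(1 + I) = 2*I/(1 + I))
j = -6660
(-12 - P(6))*j = (-12 - 2*6/(1 + 6))*(-6660) = (-12 - 2*6/7)*(-6660) = (-12 - 1*12/7)*(-6660) = (-12 - 12/7)*(-6660) = -96/7*(-6660) = 639360/7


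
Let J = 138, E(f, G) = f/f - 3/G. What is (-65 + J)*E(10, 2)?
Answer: -73/2 ≈ -36.500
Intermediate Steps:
E(f, G) = 1 - 3/G
(-65 + J)*E(10, 2) = (-65 + 138)*((-3 + 2)/2) = 73*((½)*(-1)) = 73*(-½) = -73/2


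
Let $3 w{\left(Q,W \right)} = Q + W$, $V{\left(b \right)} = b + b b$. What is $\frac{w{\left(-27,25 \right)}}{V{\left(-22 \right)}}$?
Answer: $- \frac{1}{693} \approx -0.001443$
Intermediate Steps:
$V{\left(b \right)} = b + b^{2}$
$w{\left(Q,W \right)} = \frac{Q}{3} + \frac{W}{3}$ ($w{\left(Q,W \right)} = \frac{Q + W}{3} = \frac{Q}{3} + \frac{W}{3}$)
$\frac{w{\left(-27,25 \right)}}{V{\left(-22 \right)}} = \frac{\frac{1}{3} \left(-27\right) + \frac{1}{3} \cdot 25}{\left(-22\right) \left(1 - 22\right)} = \frac{-9 + \frac{25}{3}}{\left(-22\right) \left(-21\right)} = - \frac{2}{3 \cdot 462} = \left(- \frac{2}{3}\right) \frac{1}{462} = - \frac{1}{693}$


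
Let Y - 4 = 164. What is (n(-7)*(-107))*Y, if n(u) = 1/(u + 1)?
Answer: 2996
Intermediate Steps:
Y = 168 (Y = 4 + 164 = 168)
n(u) = 1/(1 + u)
(n(-7)*(-107))*Y = (-107/(1 - 7))*168 = (-107/(-6))*168 = -⅙*(-107)*168 = (107/6)*168 = 2996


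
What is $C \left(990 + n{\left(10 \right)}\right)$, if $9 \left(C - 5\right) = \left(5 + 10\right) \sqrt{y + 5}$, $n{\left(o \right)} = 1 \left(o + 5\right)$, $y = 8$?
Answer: $5025 + 1675 \sqrt{13} \approx 11064.0$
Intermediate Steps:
$n{\left(o \right)} = 5 + o$ ($n{\left(o \right)} = 1 \left(5 + o\right) = 5 + o$)
$C = 5 + \frac{5 \sqrt{13}}{3}$ ($C = 5 + \frac{\left(5 + 10\right) \sqrt{8 + 5}}{9} = 5 + \frac{15 \sqrt{13}}{9} = 5 + \frac{5 \sqrt{13}}{3} \approx 11.009$)
$C \left(990 + n{\left(10 \right)}\right) = \left(5 + \frac{5 \sqrt{13}}{3}\right) \left(990 + \left(5 + 10\right)\right) = \left(5 + \frac{5 \sqrt{13}}{3}\right) \left(990 + 15\right) = \left(5 + \frac{5 \sqrt{13}}{3}\right) 1005 = 5025 + 1675 \sqrt{13}$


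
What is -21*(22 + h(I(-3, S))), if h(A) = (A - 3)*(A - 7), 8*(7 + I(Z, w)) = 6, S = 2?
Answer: -48573/16 ≈ -3035.8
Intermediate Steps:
I(Z, w) = -25/4 (I(Z, w) = -7 + (⅛)*6 = -7 + ¾ = -25/4)
h(A) = (-7 + A)*(-3 + A) (h(A) = (-3 + A)*(-7 + A) = (-7 + A)*(-3 + A))
-21*(22 + h(I(-3, S))) = -21*(22 + (21 + (-25/4)² - 10*(-25/4))) = -21*(22 + (21 + 625/16 + 125/2)) = -21*(22 + 1961/16) = -21*2313/16 = -48573/16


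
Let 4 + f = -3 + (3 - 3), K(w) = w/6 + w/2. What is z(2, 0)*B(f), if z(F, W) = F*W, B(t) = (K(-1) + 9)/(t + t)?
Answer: 0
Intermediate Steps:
K(w) = 2*w/3 (K(w) = w*(1/6) + w*(1/2) = w/6 + w/2 = 2*w/3)
f = -7 (f = -4 + (-3 + (3 - 3)) = -4 + (-3 + 0) = -4 - 3 = -7)
B(t) = 25/(6*t) (B(t) = ((2/3)*(-1) + 9)/(t + t) = (-2/3 + 9)/((2*t)) = 25*(1/(2*t))/3 = 25/(6*t))
z(2, 0)*B(f) = (2*0)*((25/6)/(-7)) = 0*((25/6)*(-1/7)) = 0*(-25/42) = 0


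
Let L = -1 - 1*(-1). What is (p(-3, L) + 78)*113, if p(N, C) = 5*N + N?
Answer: 6780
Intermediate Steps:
L = 0 (L = -1 + 1 = 0)
p(N, C) = 6*N
(p(-3, L) + 78)*113 = (6*(-3) + 78)*113 = (-18 + 78)*113 = 60*113 = 6780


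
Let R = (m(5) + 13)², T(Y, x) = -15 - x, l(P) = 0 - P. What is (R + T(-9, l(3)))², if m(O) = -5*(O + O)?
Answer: 1841449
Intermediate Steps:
l(P) = -P
m(O) = -10*O
R = 1369 (R = (-10*5 + 13)² = (-50 + 13)² = (-37)² = 1369)
(R + T(-9, l(3)))² = (1369 + (-15 - (-1)*3))² = (1369 + (-15 - 1*(-3)))² = (1369 + (-15 + 3))² = (1369 - 12)² = 1357² = 1841449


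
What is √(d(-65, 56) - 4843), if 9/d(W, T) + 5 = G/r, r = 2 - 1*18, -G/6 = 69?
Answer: I*√135054403/167 ≈ 69.589*I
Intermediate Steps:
G = -414 (G = -6*69 = -414)
r = -16 (r = 2 - 18 = -16)
d(W, T) = 72/167 (d(W, T) = 9/(-5 - 414/(-16)) = 9/(-5 - 414*(-1/16)) = 9/(-5 + 207/8) = 9/(167/8) = 9*(8/167) = 72/167)
√(d(-65, 56) - 4843) = √(72/167 - 4843) = √(-808709/167) = I*√135054403/167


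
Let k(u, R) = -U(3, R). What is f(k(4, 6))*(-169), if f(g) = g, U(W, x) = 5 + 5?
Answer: 1690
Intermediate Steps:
U(W, x) = 10
k(u, R) = -10 (k(u, R) = -1*10 = -10)
f(k(4, 6))*(-169) = -10*(-169) = 1690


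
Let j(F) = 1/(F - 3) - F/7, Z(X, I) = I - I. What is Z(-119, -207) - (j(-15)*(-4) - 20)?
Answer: 1786/63 ≈ 28.349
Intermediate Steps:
Z(X, I) = 0
j(F) = 1/(-3 + F) - F/7
Z(-119, -207) - (j(-15)*(-4) - 20) = 0 - (((7 - 1*(-15)² + 3*(-15))/(7*(-3 - 15)))*(-4) - 20) = 0 - (((⅐)*(7 - 1*225 - 45)/(-18))*(-4) - 20) = 0 - (((⅐)*(-1/18)*(7 - 225 - 45))*(-4) - 20) = 0 - (((⅐)*(-1/18)*(-263))*(-4) - 20) = 0 - ((263/126)*(-4) - 20) = 0 - (-526/63 - 20) = 0 - 1*(-1786/63) = 0 + 1786/63 = 1786/63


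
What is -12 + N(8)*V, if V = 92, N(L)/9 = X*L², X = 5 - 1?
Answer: 211956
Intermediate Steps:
X = 4
N(L) = 36*L² (N(L) = 9*(4*L²) = 36*L²)
-12 + N(8)*V = -12 + (36*8²)*92 = -12 + (36*64)*92 = -12 + 2304*92 = -12 + 211968 = 211956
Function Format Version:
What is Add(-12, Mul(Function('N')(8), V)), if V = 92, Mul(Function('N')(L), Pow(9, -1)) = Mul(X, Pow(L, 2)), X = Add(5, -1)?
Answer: 211956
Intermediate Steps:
X = 4
Function('N')(L) = Mul(36, Pow(L, 2)) (Function('N')(L) = Mul(9, Mul(4, Pow(L, 2))) = Mul(36, Pow(L, 2)))
Add(-12, Mul(Function('N')(8), V)) = Add(-12, Mul(Mul(36, Pow(8, 2)), 92)) = Add(-12, Mul(Mul(36, 64), 92)) = Add(-12, Mul(2304, 92)) = Add(-12, 211968) = 211956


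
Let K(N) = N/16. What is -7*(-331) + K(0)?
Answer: 2317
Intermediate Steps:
K(N) = N/16 (K(N) = N*(1/16) = N/16)
-7*(-331) + K(0) = -7*(-331) + (1/16)*0 = 2317 + 0 = 2317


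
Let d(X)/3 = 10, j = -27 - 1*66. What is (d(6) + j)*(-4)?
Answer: 252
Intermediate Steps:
j = -93 (j = -27 - 66 = -93)
d(X) = 30 (d(X) = 3*10 = 30)
(d(6) + j)*(-4) = (30 - 93)*(-4) = -63*(-4) = 252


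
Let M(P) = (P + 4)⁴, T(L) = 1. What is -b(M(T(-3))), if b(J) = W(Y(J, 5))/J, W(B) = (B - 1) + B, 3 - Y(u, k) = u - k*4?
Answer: 241/125 ≈ 1.9280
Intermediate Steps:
Y(u, k) = 3 - u + 4*k (Y(u, k) = 3 - (u - k*4) = 3 - (u - 4*k) = 3 + (-u + 4*k) = 3 - u + 4*k)
M(P) = (4 + P)⁴
W(B) = -1 + 2*B (W(B) = (-1 + B) + B = -1 + 2*B)
b(J) = (45 - 2*J)/J (b(J) = (-1 + 2*(3 - J + 4*5))/J = (-1 + 2*(3 - J + 20))/J = (-1 + 2*(23 - J))/J = (-1 + (46 - 2*J))/J = (45 - 2*J)/J)
-b(M(T(-3))) = -(-2 + 45/((4 + 1)⁴)) = -(-2 + 45/(5⁴)) = -(-2 + 45/625) = -(-2 + 45*(1/625)) = -(-2 + 9/125) = -1*(-241/125) = 241/125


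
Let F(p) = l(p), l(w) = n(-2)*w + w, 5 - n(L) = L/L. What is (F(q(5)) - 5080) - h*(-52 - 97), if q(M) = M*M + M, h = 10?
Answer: -3440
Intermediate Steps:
q(M) = M + M² (q(M) = M² + M = M + M²)
n(L) = 4 (n(L) = 5 - L/L = 5 - 1*1 = 5 - 1 = 4)
l(w) = 5*w (l(w) = 4*w + w = 5*w)
F(p) = 5*p
(F(q(5)) - 5080) - h*(-52 - 97) = (5*(5*(1 + 5)) - 5080) - 10*(-52 - 97) = (5*(5*6) - 5080) - 10*(-149) = (5*30 - 5080) - 1*(-1490) = (150 - 5080) + 1490 = -4930 + 1490 = -3440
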